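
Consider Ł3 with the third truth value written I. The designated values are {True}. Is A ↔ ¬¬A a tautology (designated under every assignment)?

Yes

Every assignment of A over {True, I, False} gives a value in {True}.
In particular, with A=I: A ↔ ¬¬A = True.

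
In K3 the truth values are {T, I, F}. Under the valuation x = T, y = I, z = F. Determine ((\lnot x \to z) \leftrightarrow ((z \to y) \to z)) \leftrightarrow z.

T

\lnot x = \lnot T = F
\lnot x \to z = F \to F = T
z \to y = F \to I = T
(z \to y) \to z = T \to F = F
(\lnot x \to z) \leftrightarrow ((z \to y) \to z) = T \leftrightarrow F = F
((\lnot x \to z) \leftrightarrow ((z \to y) \to z)) \leftrightarrow z = F \leftrightarrow F = T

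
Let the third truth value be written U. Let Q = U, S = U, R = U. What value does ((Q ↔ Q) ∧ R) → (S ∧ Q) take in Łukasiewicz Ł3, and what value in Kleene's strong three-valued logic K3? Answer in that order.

In Łukasiewicz Ł3: Q ↔ Q = U ↔ U = true
(Q ↔ Q) ∧ R = true ∧ U = U
S ∧ Q = U ∧ U = U
((Q ↔ Q) ∧ R) → (S ∧ Q) = U → U = true
In Kleene's strong three-valued logic K3: Q ↔ Q = U ↔ U = U
(Q ↔ Q) ∧ R = U ∧ U = U
S ∧ Q = U ∧ U = U
((Q ↔ Q) ∧ R) → (S ∧ Q) = U → U = U  [¬U ∨ U]
They differ because Łukasiewicz Ł3 and Kleene's strong three-valued logic K3 treat U differently under implication.

true; U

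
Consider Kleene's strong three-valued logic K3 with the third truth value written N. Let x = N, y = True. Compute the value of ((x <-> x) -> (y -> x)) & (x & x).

N

x <-> x = N <-> N = N
y -> x = True -> N = N
(x <-> x) -> (y -> x) = N -> N = N
x & x = N & N = N
((x <-> x) -> (y -> x)) & (x & x) = N & N = N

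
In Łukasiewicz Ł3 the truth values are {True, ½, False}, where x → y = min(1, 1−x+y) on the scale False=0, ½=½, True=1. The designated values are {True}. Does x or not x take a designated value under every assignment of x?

No

Countermodel: x=½ gives ½, which is not designated.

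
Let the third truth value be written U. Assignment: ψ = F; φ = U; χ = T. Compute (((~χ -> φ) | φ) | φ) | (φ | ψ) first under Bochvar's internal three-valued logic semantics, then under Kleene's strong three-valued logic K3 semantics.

In Bochvar's internal three-valued logic: ~χ = ~T = F
~χ -> φ = F -> U = U  [any arg is the third value ⇒ result is the third value]
(~χ -> φ) | φ = U | U = U
((~χ -> φ) | φ) | φ = U | U = U
φ | ψ = U | F = U
(((~χ -> φ) | φ) | φ) | (φ | ψ) = U | U = U
In Kleene's strong three-valued logic K3: ~χ = ~T = F
~χ -> φ = F -> U = T  [~F | U]
(~χ -> φ) | φ = T | U = T
((~χ -> φ) | φ) | φ = T | U = T
φ | ψ = U | F = U
(((~χ -> φ) | φ) | φ) | (φ | ψ) = T | U = T
They differ because Bochvar's internal three-valued logic and Kleene's strong three-valued logic K3 treat U differently under the binary connectives.

U; T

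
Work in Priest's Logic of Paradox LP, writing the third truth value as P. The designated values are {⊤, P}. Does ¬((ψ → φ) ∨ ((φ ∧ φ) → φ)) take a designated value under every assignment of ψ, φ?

Countermodel: ψ=⊤, φ=⊤ gives ⊥, which is not designated.

No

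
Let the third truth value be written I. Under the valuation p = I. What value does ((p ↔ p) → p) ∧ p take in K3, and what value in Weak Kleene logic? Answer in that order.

I; I

In K3: p ↔ p = I ↔ I = I
(p ↔ p) → p = I → I = I
((p ↔ p) → p) ∧ p = I ∧ I = I
In Weak Kleene logic: p ↔ p = I ↔ I = I
(p ↔ p) → p = I → I = I  [any arg is the third value ⇒ result is the third value]
((p ↔ p) → p) ∧ p = I ∧ I = I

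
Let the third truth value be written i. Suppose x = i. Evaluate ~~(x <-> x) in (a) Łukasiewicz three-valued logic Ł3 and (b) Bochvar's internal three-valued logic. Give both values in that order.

In Łukasiewicz three-valued logic Ł3: x <-> x = i <-> i = 1  [1 − |½−½|]
~(x <-> x) = ~1 = 0
~~(x <-> x) = ~0 = 1
In Bochvar's internal three-valued logic: x <-> x = i <-> i = i
~(x <-> x) = ~i = i
~~(x <-> x) = ~i = i
They differ because Łukasiewicz three-valued logic Ł3 and Bochvar's internal three-valued logic treat i differently under the binary connectives.

1; i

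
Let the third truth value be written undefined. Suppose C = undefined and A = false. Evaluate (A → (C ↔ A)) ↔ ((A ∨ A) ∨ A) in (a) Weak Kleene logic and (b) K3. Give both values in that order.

undefined; false

In Weak Kleene logic: C ↔ A = undefined ↔ false = undefined
A → (C ↔ A) = false → undefined = undefined  [any arg is the third value ⇒ result is the third value]
A ∨ A = false ∨ false = false
(A ∨ A) ∨ A = false ∨ false = false
(A → (C ↔ A)) ↔ ((A ∨ A) ∨ A) = undefined ↔ false = undefined
In K3: C ↔ A = undefined ↔ false = undefined
A → (C ↔ A) = false → undefined = true  [¬false ∨ undefined]
A ∨ A = false ∨ false = false
(A ∨ A) ∨ A = false ∨ false = false
(A → (C ↔ A)) ↔ ((A ∨ A) ∨ A) = true ↔ false = false
They differ because Weak Kleene logic and K3 treat undefined differently under the binary connectives.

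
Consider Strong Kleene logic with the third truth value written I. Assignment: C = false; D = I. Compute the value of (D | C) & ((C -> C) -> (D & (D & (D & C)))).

D | C = I | false = I
C -> C = false -> false = true
D & C = I & false = false
D & (D & C) = I & false = false
D & (D & (D & C)) = I & false = false
(C -> C) -> (D & (D & (D & C))) = true -> false = false
(D | C) & ((C -> C) -> (D & (D & (D & C)))) = I & false = false

false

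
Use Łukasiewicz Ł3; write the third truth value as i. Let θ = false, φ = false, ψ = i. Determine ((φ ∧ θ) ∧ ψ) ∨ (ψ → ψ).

true

φ ∧ θ = false ∧ false = false
(φ ∧ θ) ∧ ψ = false ∧ i = false
ψ → ψ = i → i = true  [min(1, 1−½+½)]
((φ ∧ θ) ∧ ψ) ∨ (ψ → ψ) = false ∨ true = true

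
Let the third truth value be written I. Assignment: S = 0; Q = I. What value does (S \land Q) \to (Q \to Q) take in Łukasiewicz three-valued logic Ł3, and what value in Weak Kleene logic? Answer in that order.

1; I

In Łukasiewicz three-valued logic Ł3: S \land Q = 0 \land I = 0
Q \to Q = I \to I = 1  [min(1, 1−½+½)]
(S \land Q) \to (Q \to Q) = 0 \to 1 = 1
In Weak Kleene logic: S \land Q = 0 \land I = I
Q \to Q = I \to I = I  [any arg is the third value ⇒ result is the third value]
(S \land Q) \to (Q \to Q) = I \to I = I
They differ because Łukasiewicz three-valued logic Ł3 and Weak Kleene logic treat I differently under the binary connectives.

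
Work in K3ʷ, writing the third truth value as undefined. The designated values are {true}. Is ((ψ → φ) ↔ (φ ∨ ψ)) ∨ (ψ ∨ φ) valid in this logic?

No

Countermodel: ψ=true, φ=undefined gives undefined, which is not designated.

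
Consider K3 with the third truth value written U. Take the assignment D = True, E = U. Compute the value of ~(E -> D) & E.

False

E -> D = U -> True = True  [~U | True]
~(E -> D) = ~True = False
~(E -> D) & E = False & U = False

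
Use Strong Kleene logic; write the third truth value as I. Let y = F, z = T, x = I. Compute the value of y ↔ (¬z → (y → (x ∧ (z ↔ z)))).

¬z = ¬T = F
z ↔ z = T ↔ T = T
x ∧ (z ↔ z) = I ∧ T = I
y → (x ∧ (z ↔ z)) = F → I = T
¬z → (y → (x ∧ (z ↔ z))) = F → T = T
y ↔ (¬z → (y → (x ∧ (z ↔ z)))) = F ↔ T = F

F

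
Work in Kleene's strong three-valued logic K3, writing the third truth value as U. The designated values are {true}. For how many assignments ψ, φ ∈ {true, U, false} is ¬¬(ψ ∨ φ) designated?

Of the 9 assignments, 5 give a value in {true}.

5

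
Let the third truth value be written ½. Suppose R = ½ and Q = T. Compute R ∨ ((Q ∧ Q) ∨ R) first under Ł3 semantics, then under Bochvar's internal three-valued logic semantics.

T; ½

In Ł3: Q ∧ Q = T ∧ T = T
(Q ∧ Q) ∨ R = T ∨ ½ = T
R ∨ ((Q ∧ Q) ∨ R) = ½ ∨ T = T
In Bochvar's internal three-valued logic: Q ∧ Q = T ∧ T = T
(Q ∧ Q) ∨ R = T ∨ ½ = ½
R ∨ ((Q ∧ Q) ∨ R) = ½ ∨ ½ = ½
They differ because Ł3 and Bochvar's internal three-valued logic treat ½ differently under the binary connectives.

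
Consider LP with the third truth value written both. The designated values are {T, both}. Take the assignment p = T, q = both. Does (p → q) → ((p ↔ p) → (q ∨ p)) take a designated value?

p → q = T → both = both
p ↔ p = T ↔ T = T
q ∨ p = both ∨ T = T
(p ↔ p) → (q ∨ p) = T → T = T
(p → q) → ((p ↔ p) → (q ∨ p)) = both → T = T
T ∈ {T, both}.

Yes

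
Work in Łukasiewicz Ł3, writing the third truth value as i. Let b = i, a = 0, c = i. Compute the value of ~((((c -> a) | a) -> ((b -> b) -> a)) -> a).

c -> a = i -> 0 = i
(c -> a) | a = i | 0 = i
b -> b = i -> i = 1
(b -> b) -> a = 1 -> 0 = 0
((c -> a) | a) -> ((b -> b) -> a) = i -> 0 = i
(((c -> a) | a) -> ((b -> b) -> a)) -> a = i -> 0 = i
~((((c -> a) | a) -> ((b -> b) -> a)) -> a) = ~i = i

i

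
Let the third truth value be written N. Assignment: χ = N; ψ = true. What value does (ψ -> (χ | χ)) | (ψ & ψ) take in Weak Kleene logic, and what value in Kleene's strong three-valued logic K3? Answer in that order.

In Weak Kleene logic: χ | χ = N | N = N
ψ -> (χ | χ) = true -> N = N  [any arg is the third value ⇒ result is the third value]
ψ & ψ = true & true = true
(ψ -> (χ | χ)) | (ψ & ψ) = N | true = N
In Kleene's strong three-valued logic K3: χ | χ = N | N = N
ψ -> (χ | χ) = true -> N = N  [~true | N]
ψ & ψ = true & true = true
(ψ -> (χ | χ)) | (ψ & ψ) = N | true = true
They differ because Weak Kleene logic and Kleene's strong three-valued logic K3 treat N differently under the binary connectives.

N; true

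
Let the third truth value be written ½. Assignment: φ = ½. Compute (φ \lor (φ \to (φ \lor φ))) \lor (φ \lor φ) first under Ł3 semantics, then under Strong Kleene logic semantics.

In Ł3: φ \lor φ = ½ \lor ½ = ½
φ \to (φ \lor φ) = ½ \to ½ = True  [min(1, 1−½+½)]
φ \lor (φ \to (φ \lor φ)) = ½ \lor True = True
φ \lor φ = ½ \lor ½ = ½
(φ \lor (φ \to (φ \lor φ))) \lor (φ \lor φ) = True \lor ½ = True
In Strong Kleene logic: φ \lor φ = ½ \lor ½ = ½
φ \to (φ \lor φ) = ½ \to ½ = ½  [\lnot ½ \lor ½]
φ \lor (φ \to (φ \lor φ)) = ½ \lor ½ = ½
φ \lor φ = ½ \lor ½ = ½
(φ \lor (φ \to (φ \lor φ))) \lor (φ \lor φ) = ½ \lor ½ = ½
They differ because Ł3 and Strong Kleene logic treat ½ differently under implication.

True; ½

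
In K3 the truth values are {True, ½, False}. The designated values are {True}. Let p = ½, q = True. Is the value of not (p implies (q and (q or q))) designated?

No

q or q = True or True = True
q and (q or q) = True and True = True
p implies (q and (q or q)) = ½ implies True = True
not (p implies (q and (q or q))) = not True = False
False ∉ {True}.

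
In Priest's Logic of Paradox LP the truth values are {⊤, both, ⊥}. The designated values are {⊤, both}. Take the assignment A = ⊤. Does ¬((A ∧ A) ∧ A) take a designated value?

No

A ∧ A = ⊤ ∧ ⊤ = ⊤
(A ∧ A) ∧ A = ⊤ ∧ ⊤ = ⊤
¬((A ∧ A) ∧ A) = ¬⊤ = ⊥
⊥ ∉ {⊤, both}.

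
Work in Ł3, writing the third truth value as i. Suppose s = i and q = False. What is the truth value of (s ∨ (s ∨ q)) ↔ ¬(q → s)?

i

s ∨ q = i ∨ False = i
s ∨ (s ∨ q) = i ∨ i = i
q → s = False → i = True  [min(1, 1−0+½)]
¬(q → s) = ¬True = False
(s ∨ (s ∨ q)) ↔ ¬(q → s) = i ↔ False = i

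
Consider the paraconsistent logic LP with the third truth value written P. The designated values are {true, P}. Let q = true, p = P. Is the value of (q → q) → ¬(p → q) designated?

No

q → q = true → true = true
p → q = P → true = true  [¬P ∨ true]
¬(p → q) = ¬true = false
(q → q) → ¬(p → q) = true → false = false
false ∉ {true, P}.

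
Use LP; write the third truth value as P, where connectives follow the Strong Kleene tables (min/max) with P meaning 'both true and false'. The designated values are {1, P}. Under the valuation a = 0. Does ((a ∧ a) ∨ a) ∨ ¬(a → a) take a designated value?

a ∧ a = 0 ∧ 0 = 0
(a ∧ a) ∨ a = 0 ∨ 0 = 0
a → a = 0 → 0 = 1
¬(a → a) = ¬1 = 0
((a ∧ a) ∨ a) ∨ ¬(a → a) = 0 ∨ 0 = 0
0 ∉ {1, P}.

No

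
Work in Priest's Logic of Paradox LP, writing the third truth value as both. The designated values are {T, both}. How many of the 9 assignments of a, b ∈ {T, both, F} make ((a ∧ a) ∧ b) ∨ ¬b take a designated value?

Of the 9 assignments, 8 give a value in {T, both}.

8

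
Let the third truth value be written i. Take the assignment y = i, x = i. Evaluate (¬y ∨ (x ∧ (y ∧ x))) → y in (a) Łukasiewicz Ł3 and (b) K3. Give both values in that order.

1; i

In Łukasiewicz Ł3: ¬y = ¬i = i
y ∧ x = i ∧ i = i
x ∧ (y ∧ x) = i ∧ i = i
¬y ∨ (x ∧ (y ∧ x)) = i ∨ i = i
(¬y ∨ (x ∧ (y ∧ x))) → y = i → i = 1  [min(1, 1−½+½)]
In K3: ¬y = ¬i = i
y ∧ x = i ∧ i = i
x ∧ (y ∧ x) = i ∧ i = i
¬y ∨ (x ∧ (y ∧ x)) = i ∨ i = i
(¬y ∨ (x ∧ (y ∧ x))) → y = i → i = i  [¬i ∨ i]
They differ because Łukasiewicz Ł3 and K3 treat i differently under implication.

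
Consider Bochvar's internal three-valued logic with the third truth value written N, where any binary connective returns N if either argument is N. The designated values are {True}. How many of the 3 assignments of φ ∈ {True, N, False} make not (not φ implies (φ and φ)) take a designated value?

φ=True: False ·
φ=N: N ·
φ=False: True ✓

1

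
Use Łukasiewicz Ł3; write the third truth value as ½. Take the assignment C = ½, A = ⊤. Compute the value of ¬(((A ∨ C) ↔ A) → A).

A ∨ C = ⊤ ∨ ½ = ⊤
(A ∨ C) ↔ A = ⊤ ↔ ⊤ = ⊤
((A ∨ C) ↔ A) → A = ⊤ → ⊤ = ⊤
¬(((A ∨ C) ↔ A) → A) = ¬⊤ = ⊥

⊥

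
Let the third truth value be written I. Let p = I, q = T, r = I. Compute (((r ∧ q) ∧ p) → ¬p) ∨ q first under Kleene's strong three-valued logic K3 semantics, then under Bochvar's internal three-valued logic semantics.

T; I

In Kleene's strong three-valued logic K3: r ∧ q = I ∧ T = I
(r ∧ q) ∧ p = I ∧ I = I
¬p = ¬I = I
((r ∧ q) ∧ p) → ¬p = I → I = I
(((r ∧ q) ∧ p) → ¬p) ∨ q = I ∨ T = T
In Bochvar's internal three-valued logic: r ∧ q = I ∧ T = I
(r ∧ q) ∧ p = I ∧ I = I
¬p = ¬I = I
((r ∧ q) ∧ p) → ¬p = I → I = I  [any arg is the third value ⇒ result is the third value]
(((r ∧ q) ∧ p) → ¬p) ∨ q = I ∨ T = I
They differ because Kleene's strong three-valued logic K3 and Bochvar's internal three-valued logic treat I differently under the binary connectives.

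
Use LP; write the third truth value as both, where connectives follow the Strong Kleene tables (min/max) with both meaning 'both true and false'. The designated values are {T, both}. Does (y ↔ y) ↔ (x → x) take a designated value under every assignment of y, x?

Yes

Every assignment of y, x over {T, both, F} gives a value in {T, both}.
In particular, with y=both, x=both: (y ↔ y) ↔ (x → x) = both.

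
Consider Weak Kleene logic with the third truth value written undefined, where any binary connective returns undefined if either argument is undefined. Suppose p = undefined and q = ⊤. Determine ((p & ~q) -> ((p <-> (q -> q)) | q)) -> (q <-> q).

undefined

~q = ~⊤ = ⊥
p & ~q = undefined & ⊥ = undefined
q -> q = ⊤ -> ⊤ = ⊤
p <-> (q -> q) = undefined <-> ⊤ = undefined
(p <-> (q -> q)) | q = undefined | ⊤ = undefined
(p & ~q) -> ((p <-> (q -> q)) | q) = undefined -> undefined = undefined  [any arg is the third value ⇒ result is the third value]
q <-> q = ⊤ <-> ⊤ = ⊤
((p & ~q) -> ((p <-> (q -> q)) | q)) -> (q <-> q) = undefined -> ⊤ = undefined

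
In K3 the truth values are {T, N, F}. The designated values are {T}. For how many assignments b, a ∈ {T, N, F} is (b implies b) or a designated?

Of the 9 assignments, 7 give a value in {T}.

7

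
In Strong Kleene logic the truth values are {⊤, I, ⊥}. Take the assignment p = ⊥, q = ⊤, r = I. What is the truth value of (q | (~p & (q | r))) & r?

I

~p = ~⊥ = ⊤
q | r = ⊤ | I = ⊤
~p & (q | r) = ⊤ & ⊤ = ⊤
q | (~p & (q | r)) = ⊤ | ⊤ = ⊤
(q | (~p & (q | r))) & r = ⊤ & I = I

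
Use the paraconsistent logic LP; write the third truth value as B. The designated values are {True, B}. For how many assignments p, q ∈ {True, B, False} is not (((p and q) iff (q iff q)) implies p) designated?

Designated under: (p=B, q=True); (p=B, q=B); (p=False, q=B).

3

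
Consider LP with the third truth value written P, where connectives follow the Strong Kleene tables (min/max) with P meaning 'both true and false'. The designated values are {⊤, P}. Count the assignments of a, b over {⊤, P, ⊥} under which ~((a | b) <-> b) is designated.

Of the 9 assignments, 5 give a value in {⊤, P}.

5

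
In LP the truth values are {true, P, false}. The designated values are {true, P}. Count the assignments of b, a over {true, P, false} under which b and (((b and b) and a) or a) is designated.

Designated under: (b=true, a=true); (b=true, a=P); (b=P, a=true); (b=P, a=P).

4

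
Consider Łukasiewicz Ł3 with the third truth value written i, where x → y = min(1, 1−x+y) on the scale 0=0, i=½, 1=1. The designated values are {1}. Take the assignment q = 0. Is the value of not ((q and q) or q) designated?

q and q = 0 and 0 = 0
(q and q) or q = 0 or 0 = 0
not ((q and q) or q) = not 0 = 1
1 ∈ {1}.

Yes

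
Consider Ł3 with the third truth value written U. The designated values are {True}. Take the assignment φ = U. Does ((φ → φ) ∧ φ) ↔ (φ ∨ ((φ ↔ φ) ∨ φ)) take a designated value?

No

φ → φ = U → U = True
(φ → φ) ∧ φ = True ∧ U = U
φ ↔ φ = U ↔ U = True
(φ ↔ φ) ∨ φ = True ∨ U = True
φ ∨ ((φ ↔ φ) ∨ φ) = U ∨ True = True
((φ → φ) ∧ φ) ↔ (φ ∨ ((φ ↔ φ) ∨ φ)) = U ↔ True = U
U ∉ {True}.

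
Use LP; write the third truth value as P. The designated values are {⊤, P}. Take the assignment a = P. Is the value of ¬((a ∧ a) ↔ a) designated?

a ∧ a = P ∧ P = P
(a ∧ a) ↔ a = P ↔ P = P
¬((a ∧ a) ↔ a) = ¬P = P
P ∈ {⊤, P}.

Yes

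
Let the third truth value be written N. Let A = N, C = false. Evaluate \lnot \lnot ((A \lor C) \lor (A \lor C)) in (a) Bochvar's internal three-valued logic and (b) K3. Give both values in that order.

N; N

In Bochvar's internal three-valued logic: A \lor C = N \lor false = N
A \lor C = N \lor false = N
(A \lor C) \lor (A \lor C) = N \lor N = N
\lnot ((A \lor C) \lor (A \lor C)) = \lnot N = N
\lnot \lnot ((A \lor C) \lor (A \lor C)) = \lnot N = N
In K3: A \lor C = N \lor false = N
A \lor C = N \lor false = N
(A \lor C) \lor (A \lor C) = N \lor N = N
\lnot ((A \lor C) \lor (A \lor C)) = \lnot N = N
\lnot \lnot ((A \lor C) \lor (A \lor C)) = \lnot N = N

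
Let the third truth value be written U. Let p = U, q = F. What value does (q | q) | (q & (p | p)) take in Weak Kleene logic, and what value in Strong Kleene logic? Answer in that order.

In Weak Kleene logic: q | q = F | F = F
p | p = U | U = U
q & (p | p) = F & U = U
(q | q) | (q & (p | p)) = F | U = U
In Strong Kleene logic: q | q = F | F = F
p | p = U | U = U
q & (p | p) = F & U = F
(q | q) | (q & (p | p)) = F | F = F
They differ because Weak Kleene logic and Strong Kleene logic treat U differently under the binary connectives.

U; F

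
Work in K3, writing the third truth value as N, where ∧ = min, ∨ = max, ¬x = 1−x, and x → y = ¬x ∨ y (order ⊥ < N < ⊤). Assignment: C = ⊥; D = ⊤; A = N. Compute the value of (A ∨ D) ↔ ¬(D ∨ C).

⊥

A ∨ D = N ∨ ⊤ = ⊤
D ∨ C = ⊤ ∨ ⊥ = ⊤
¬(D ∨ C) = ¬⊤ = ⊥
(A ∨ D) ↔ ¬(D ∨ C) = ⊤ ↔ ⊥ = ⊥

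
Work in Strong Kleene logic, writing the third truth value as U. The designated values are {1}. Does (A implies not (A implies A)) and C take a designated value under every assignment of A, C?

Countermodel: A=1, C=1 gives 0, which is not designated.

No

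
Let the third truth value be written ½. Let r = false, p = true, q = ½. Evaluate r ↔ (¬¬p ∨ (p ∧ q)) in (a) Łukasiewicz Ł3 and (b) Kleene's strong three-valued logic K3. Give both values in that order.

In Łukasiewicz Ł3: ¬p = ¬true = false
¬¬p = ¬false = true
p ∧ q = true ∧ ½ = ½
¬¬p ∨ (p ∧ q) = true ∨ ½ = true
r ↔ (¬¬p ∨ (p ∧ q)) = false ↔ true = false
In Kleene's strong three-valued logic K3: ¬p = ¬true = false
¬¬p = ¬false = true
p ∧ q = true ∧ ½ = ½
¬¬p ∨ (p ∧ q) = true ∨ ½ = true
r ↔ (¬¬p ∨ (p ∧ q)) = false ↔ true = false

false; false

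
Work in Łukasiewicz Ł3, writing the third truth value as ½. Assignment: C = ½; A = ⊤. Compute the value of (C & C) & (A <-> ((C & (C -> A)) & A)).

½

C & C = ½ & ½ = ½
C -> A = ½ -> ⊤ = ⊤  [min(1, 1−½+1)]
C & (C -> A) = ½ & ⊤ = ½
(C & (C -> A)) & A = ½ & ⊤ = ½
A <-> ((C & (C -> A)) & A) = ⊤ <-> ½ = ½
(C & C) & (A <-> ((C & (C -> A)) & A)) = ½ & ½ = ½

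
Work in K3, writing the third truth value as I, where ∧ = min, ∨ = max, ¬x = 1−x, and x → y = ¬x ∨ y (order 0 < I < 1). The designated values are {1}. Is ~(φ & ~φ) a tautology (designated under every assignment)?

Countermodel: φ=I gives I, which is not designated.

No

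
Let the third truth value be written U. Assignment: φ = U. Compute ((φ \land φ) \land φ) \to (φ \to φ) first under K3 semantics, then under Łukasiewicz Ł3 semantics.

U; ⊤

In K3: φ \land φ = U \land U = U
(φ \land φ) \land φ = U \land U = U
φ \to φ = U \to U = U  [\lnot U \lor U]
((φ \land φ) \land φ) \to (φ \to φ) = U \to U = U
In Łukasiewicz Ł3: φ \land φ = U \land U = U
(φ \land φ) \land φ = U \land U = U
φ \to φ = U \to U = ⊤  [min(1, 1−½+½)]
((φ \land φ) \land φ) \to (φ \to φ) = U \to ⊤ = ⊤
They differ because K3 and Łukasiewicz Ł3 treat U differently under implication.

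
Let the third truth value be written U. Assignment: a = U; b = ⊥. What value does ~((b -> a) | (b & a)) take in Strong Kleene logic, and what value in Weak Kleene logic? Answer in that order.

⊥; U

In Strong Kleene logic: b -> a = ⊥ -> U = ⊤  [~⊥ | U]
b & a = ⊥ & U = ⊥
(b -> a) | (b & a) = ⊤ | ⊥ = ⊤
~((b -> a) | (b & a)) = ~⊤ = ⊥
In Weak Kleene logic: b -> a = ⊥ -> U = U  [any arg is the third value ⇒ result is the third value]
b & a = ⊥ & U = U
(b -> a) | (b & a) = U | U = U
~((b -> a) | (b & a)) = ~U = U
They differ because Strong Kleene logic and Weak Kleene logic treat U differently under the binary connectives.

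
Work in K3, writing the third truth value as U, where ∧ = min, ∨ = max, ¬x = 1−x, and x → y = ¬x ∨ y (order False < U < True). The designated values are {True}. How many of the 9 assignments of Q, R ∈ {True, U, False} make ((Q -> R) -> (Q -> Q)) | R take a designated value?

Of the 9 assignments, 7 give a value in {True}.

7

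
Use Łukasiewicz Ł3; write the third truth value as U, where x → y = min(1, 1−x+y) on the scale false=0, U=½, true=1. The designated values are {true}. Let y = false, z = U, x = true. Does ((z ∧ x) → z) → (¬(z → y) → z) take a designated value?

z ∧ x = U ∧ true = U
(z ∧ x) → z = U → U = true  [min(1, 1−½+½)]
z → y = U → false = U
¬(z → y) = ¬U = U
¬(z → y) → z = U → U = true
((z ∧ x) → z) → (¬(z → y) → z) = true → true = true
true ∈ {true}.

Yes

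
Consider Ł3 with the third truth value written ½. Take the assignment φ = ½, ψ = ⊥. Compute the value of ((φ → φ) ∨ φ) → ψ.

⊥

φ → φ = ½ → ½ = ⊤  [min(1, 1−½+½)]
(φ → φ) ∨ φ = ⊤ ∨ ½ = ⊤
((φ → φ) ∨ φ) → ψ = ⊤ → ⊥ = ⊥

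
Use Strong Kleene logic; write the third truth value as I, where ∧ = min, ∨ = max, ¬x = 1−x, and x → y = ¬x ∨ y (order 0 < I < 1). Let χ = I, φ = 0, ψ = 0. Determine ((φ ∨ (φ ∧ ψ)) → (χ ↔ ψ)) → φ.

0

φ ∧ ψ = 0 ∧ 0 = 0
φ ∨ (φ ∧ ψ) = 0 ∨ 0 = 0
χ ↔ ψ = I ↔ 0 = I
(φ ∨ (φ ∧ ψ)) → (χ ↔ ψ) = 0 → I = 1  [¬0 ∨ I]
((φ ∨ (φ ∧ ψ)) → (χ ↔ ψ)) → φ = 1 → 0 = 0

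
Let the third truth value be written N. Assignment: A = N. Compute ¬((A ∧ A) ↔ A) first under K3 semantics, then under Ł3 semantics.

In K3: A ∧ A = N ∧ N = N
(A ∧ A) ↔ A = N ↔ N = N
¬((A ∧ A) ↔ A) = ¬N = N
In Ł3: A ∧ A = N ∧ N = N
(A ∧ A) ↔ A = N ↔ N = true  [1 − |½−½|]
¬((A ∧ A) ↔ A) = ¬true = false
They differ because K3 and Ł3 treat N differently under implication.

N; false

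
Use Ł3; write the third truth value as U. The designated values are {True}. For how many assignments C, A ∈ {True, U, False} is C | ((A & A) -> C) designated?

6

Of the 9 assignments, 6 give a value in {True}.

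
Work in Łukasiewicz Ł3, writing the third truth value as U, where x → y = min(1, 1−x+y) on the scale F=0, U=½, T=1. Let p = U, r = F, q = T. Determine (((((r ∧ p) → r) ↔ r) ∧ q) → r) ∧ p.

U

r ∧ p = F ∧ U = F
(r ∧ p) → r = F → F = T
((r ∧ p) → r) ↔ r = T ↔ F = F
(((r ∧ p) → r) ↔ r) ∧ q = F ∧ T = F
((((r ∧ p) → r) ↔ r) ∧ q) → r = F → F = T
(((((r ∧ p) → r) ↔ r) ∧ q) → r) ∧ p = T ∧ U = U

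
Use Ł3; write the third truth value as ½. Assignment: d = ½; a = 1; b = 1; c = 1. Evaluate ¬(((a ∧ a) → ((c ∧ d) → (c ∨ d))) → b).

0

a ∧ a = 1 ∧ 1 = 1
c ∧ d = 1 ∧ ½ = ½
c ∨ d = 1 ∨ ½ = 1
(c ∧ d) → (c ∨ d) = ½ → 1 = 1  [min(1, 1−½+1)]
(a ∧ a) → ((c ∧ d) → (c ∨ d)) = 1 → 1 = 1
((a ∧ a) → ((c ∧ d) → (c ∨ d))) → b = 1 → 1 = 1
¬(((a ∧ a) → ((c ∧ d) → (c ∨ d))) → b) = ¬1 = 0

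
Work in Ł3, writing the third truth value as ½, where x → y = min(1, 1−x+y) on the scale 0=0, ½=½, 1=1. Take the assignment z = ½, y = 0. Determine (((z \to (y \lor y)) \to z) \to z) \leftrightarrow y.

y \lor y = 0 \lor 0 = 0
z \to (y \lor y) = ½ \to 0 = ½  [min(1, 1−½+0)]
(z \to (y \lor y)) \to z = ½ \to ½ = 1
((z \to (y \lor y)) \to z) \to z = 1 \to ½ = ½
(((z \to (y \lor y)) \to z) \to z) \leftrightarrow y = ½ \leftrightarrow 0 = ½

½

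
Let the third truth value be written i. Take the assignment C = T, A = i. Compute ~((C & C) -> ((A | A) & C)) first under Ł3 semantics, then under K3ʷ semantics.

i; i

In Ł3: C & C = T & T = T
A | A = i | i = i
(A | A) & C = i & T = i
(C & C) -> ((A | A) & C) = T -> i = i  [min(1, 1−1+½)]
~((C & C) -> ((A | A) & C)) = ~i = i
In K3ʷ: C & C = T & T = T
A | A = i | i = i
(A | A) & C = i & T = i
(C & C) -> ((A | A) & C) = T -> i = i  [any arg is the third value ⇒ result is the third value]
~((C & C) -> ((A | A) & C)) = ~i = i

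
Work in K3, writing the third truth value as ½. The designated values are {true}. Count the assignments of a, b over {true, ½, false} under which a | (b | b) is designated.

5

Of the 9 assignments, 5 give a value in {true}.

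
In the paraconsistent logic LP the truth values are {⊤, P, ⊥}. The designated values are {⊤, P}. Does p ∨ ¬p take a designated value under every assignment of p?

Every assignment of p over {⊤, P, ⊥} gives a value in {⊤, P}.
In particular, with p=P: p ∨ ¬p = P.

Yes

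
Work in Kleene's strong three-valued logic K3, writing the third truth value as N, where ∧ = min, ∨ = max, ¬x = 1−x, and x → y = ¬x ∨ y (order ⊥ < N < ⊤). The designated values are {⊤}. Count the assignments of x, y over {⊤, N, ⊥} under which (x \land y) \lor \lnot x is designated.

Designated under: (x=⊤, y=⊤); (x=⊥, y=⊤); (x=⊥, y=N); (x=⊥, y=⊥).

4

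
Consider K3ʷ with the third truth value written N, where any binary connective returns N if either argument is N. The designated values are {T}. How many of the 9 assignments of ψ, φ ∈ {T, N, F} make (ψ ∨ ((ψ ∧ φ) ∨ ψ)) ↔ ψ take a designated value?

Designated under: (ψ=T, φ=T); (ψ=T, φ=F); (ψ=F, φ=T); (ψ=F, φ=F).

4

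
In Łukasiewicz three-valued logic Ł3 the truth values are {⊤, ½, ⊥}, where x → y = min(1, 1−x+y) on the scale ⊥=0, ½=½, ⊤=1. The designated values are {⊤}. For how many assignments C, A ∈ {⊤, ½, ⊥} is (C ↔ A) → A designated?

6

Of the 9 assignments, 6 give a value in {⊤}.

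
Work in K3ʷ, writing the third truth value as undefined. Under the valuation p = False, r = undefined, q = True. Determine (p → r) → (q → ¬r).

undefined

p → r = False → undefined = undefined  [any arg is the third value ⇒ result is the third value]
¬r = ¬undefined = undefined
q → ¬r = True → undefined = undefined
(p → r) → (q → ¬r) = undefined → undefined = undefined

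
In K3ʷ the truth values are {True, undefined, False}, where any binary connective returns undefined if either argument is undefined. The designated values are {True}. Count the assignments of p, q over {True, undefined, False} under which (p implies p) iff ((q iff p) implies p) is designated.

Designated under: (p=True, q=True); (p=True, q=False); (p=False, q=True).

3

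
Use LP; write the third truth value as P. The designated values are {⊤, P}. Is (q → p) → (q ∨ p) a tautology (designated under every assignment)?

Countermodel: q=⊥, p=⊥ gives ⊥, which is not designated.

No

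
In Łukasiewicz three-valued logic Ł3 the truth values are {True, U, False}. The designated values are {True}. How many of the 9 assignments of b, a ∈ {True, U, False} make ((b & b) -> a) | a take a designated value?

Of the 9 assignments, 6 give a value in {True}.

6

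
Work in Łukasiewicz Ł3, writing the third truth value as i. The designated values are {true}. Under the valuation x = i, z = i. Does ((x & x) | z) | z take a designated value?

x & x = i & i = i
(x & x) | z = i | i = i
((x & x) | z) | z = i | i = i
i ∉ {true}.

No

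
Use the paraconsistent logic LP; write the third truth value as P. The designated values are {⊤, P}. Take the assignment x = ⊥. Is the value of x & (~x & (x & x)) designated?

~x = ~⊥ = ⊤
x & x = ⊥ & ⊥ = ⊥
~x & (x & x) = ⊤ & ⊥ = ⊥
x & (~x & (x & x)) = ⊥ & ⊥ = ⊥
⊥ ∉ {⊤, P}.

No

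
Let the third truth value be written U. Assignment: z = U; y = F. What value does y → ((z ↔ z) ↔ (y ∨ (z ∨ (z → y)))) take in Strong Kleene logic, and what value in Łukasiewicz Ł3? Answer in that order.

In Strong Kleene logic: z ↔ z = U ↔ U = U
z → y = U → F = U  [¬U ∨ F]
z ∨ (z → y) = U ∨ U = U
y ∨ (z ∨ (z → y)) = F ∨ U = U
(z ↔ z) ↔ (y ∨ (z ∨ (z → y))) = U ↔ U = U
y → ((z ↔ z) ↔ (y ∨ (z ∨ (z → y)))) = F → U = T
In Łukasiewicz Ł3: z ↔ z = U ↔ U = T  [1 − |½−½|]
z → y = U → F = U
z ∨ (z → y) = U ∨ U = U
y ∨ (z ∨ (z → y)) = F ∨ U = U
(z ↔ z) ↔ (y ∨ (z ∨ (z → y))) = T ↔ U = U
y → ((z ↔ z) ↔ (y ∨ (z ∨ (z → y)))) = F → U = T

T; T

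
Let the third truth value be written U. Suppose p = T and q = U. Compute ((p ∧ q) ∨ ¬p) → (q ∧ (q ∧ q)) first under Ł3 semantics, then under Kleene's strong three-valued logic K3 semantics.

In Ł3: p ∧ q = T ∧ U = U
¬p = ¬T = F
(p ∧ q) ∨ ¬p = U ∨ F = U
q ∧ q = U ∧ U = U
q ∧ (q ∧ q) = U ∧ U = U
((p ∧ q) ∨ ¬p) → (q ∧ (q ∧ q)) = U → U = T  [min(1, 1−½+½)]
In Kleene's strong three-valued logic K3: p ∧ q = T ∧ U = U
¬p = ¬T = F
(p ∧ q) ∨ ¬p = U ∨ F = U
q ∧ q = U ∧ U = U
q ∧ (q ∧ q) = U ∧ U = U
((p ∧ q) ∨ ¬p) → (q ∧ (q ∧ q)) = U → U = U  [¬U ∨ U]
They differ because Ł3 and Kleene's strong three-valued logic K3 treat U differently under implication.

T; U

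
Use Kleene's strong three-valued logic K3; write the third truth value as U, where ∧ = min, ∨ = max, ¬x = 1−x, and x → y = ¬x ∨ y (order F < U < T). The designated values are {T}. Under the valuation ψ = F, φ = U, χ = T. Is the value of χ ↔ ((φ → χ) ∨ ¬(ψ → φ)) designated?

Yes

φ → χ = U → T = T
ψ → φ = F → U = T
¬(ψ → φ) = ¬T = F
(φ → χ) ∨ ¬(ψ → φ) = T ∨ F = T
χ ↔ ((φ → χ) ∨ ¬(ψ → φ)) = T ↔ T = T
T ∈ {T}.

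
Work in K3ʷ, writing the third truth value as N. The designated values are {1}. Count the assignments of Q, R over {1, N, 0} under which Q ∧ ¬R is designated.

Designated under: (Q=1, R=0).

1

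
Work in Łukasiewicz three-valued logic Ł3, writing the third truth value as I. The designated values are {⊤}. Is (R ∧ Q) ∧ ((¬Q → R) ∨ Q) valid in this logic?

No

Countermodel: R=⊤, Q=I gives I, which is not designated.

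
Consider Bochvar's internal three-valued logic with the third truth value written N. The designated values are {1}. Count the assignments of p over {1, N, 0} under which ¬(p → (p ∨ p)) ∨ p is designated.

1

p=1: 1 ✓
p=N: N ·
p=0: 0 ·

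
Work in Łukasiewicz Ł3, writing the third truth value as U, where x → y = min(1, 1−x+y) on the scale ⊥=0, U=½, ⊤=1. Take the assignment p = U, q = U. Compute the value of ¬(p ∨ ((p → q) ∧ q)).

p → q = U → U = ⊤  [min(1, 1−½+½)]
(p → q) ∧ q = ⊤ ∧ U = U
p ∨ ((p → q) ∧ q) = U ∨ U = U
¬(p ∨ ((p → q) ∧ q)) = ¬U = U

U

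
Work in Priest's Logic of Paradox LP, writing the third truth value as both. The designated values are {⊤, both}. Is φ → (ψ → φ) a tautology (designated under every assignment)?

Every assignment of φ, ψ over {⊤, both, ⊥} gives a value in {⊤, both}.
In particular, with φ=both, ψ=both: φ → (ψ → φ) = both.

Yes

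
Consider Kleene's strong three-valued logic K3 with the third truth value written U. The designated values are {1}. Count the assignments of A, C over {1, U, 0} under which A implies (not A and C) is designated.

3

Designated under: (A=0, C=1); (A=0, C=U); (A=0, C=0).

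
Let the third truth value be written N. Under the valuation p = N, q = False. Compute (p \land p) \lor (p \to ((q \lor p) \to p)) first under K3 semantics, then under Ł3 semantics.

In K3: p \land p = N \land N = N
q \lor p = False \lor N = N
(q \lor p) \to p = N \to N = N  [\lnot N \lor N]
p \to ((q \lor p) \to p) = N \to N = N
(p \land p) \lor (p \to ((q \lor p) \to p)) = N \lor N = N
In Ł3: p \land p = N \land N = N
q \lor p = False \lor N = N
(q \lor p) \to p = N \to N = True  [min(1, 1−½+½)]
p \to ((q \lor p) \to p) = N \to True = True
(p \land p) \lor (p \to ((q \lor p) \to p)) = N \lor True = True
They differ because K3 and Ł3 treat N differently under implication.

N; True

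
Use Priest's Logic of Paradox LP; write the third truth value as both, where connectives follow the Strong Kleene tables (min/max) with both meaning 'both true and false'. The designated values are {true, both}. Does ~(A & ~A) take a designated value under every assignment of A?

Every assignment of A over {true, both, false} gives a value in {true, both}.
In particular, with A=both: ~(A & ~A) = both.

Yes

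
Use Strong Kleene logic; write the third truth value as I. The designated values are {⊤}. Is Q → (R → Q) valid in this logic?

Countermodel: Q=I, R=⊤ gives I, which is not designated.

No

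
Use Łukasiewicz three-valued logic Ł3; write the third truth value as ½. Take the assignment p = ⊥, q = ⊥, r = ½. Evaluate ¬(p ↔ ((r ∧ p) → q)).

⊤

r ∧ p = ½ ∧ ⊥ = ⊥
(r ∧ p) → q = ⊥ → ⊥ = ⊤
p ↔ ((r ∧ p) → q) = ⊥ ↔ ⊤ = ⊥
¬(p ↔ ((r ∧ p) → q)) = ¬⊥ = ⊤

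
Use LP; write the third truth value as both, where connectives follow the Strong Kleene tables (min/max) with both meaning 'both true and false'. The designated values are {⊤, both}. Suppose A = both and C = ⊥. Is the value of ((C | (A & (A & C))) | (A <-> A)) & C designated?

A & C = both & ⊥ = ⊥
A & (A & C) = both & ⊥ = ⊥
C | (A & (A & C)) = ⊥ | ⊥ = ⊥
A <-> A = both <-> both = both
(C | (A & (A & C))) | (A <-> A) = ⊥ | both = both
((C | (A & (A & C))) | (A <-> A)) & C = both & ⊥ = ⊥
⊥ ∉ {⊤, both}.

No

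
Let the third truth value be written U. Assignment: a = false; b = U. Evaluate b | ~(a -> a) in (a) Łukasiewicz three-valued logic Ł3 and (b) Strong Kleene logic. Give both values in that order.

U; U

In Łukasiewicz three-valued logic Ł3: a -> a = false -> false = true
~(a -> a) = ~true = false
b | ~(a -> a) = U | false = U
In Strong Kleene logic: a -> a = false -> false = true
~(a -> a) = ~true = false
b | ~(a -> a) = U | false = U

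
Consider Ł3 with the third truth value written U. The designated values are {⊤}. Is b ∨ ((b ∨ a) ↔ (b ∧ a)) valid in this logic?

No

Countermodel: b=U, a=⊤ gives U, which is not designated.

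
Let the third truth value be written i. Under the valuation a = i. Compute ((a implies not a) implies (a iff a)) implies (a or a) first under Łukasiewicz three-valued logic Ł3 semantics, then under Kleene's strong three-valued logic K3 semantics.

In Łukasiewicz three-valued logic Ł3: not a = not i = i
a implies not a = i implies i = True  [min(1, 1−½+½)]
a iff a = i iff i = True
(a implies not a) implies (a iff a) = True implies True = True
a or a = i or i = i
((a implies not a) implies (a iff a)) implies (a or a) = True implies i = i
In Kleene's strong three-valued logic K3: not a = not i = i
a implies not a = i implies i = i  [not i or i]
a iff a = i iff i = i
(a implies not a) implies (a iff a) = i implies i = i
a or a = i or i = i
((a implies not a) implies (a iff a)) implies (a or a) = i implies i = i

i; i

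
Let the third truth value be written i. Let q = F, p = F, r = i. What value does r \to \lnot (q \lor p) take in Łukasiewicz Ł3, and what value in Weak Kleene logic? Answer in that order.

T; i

In Łukasiewicz Ł3: q \lor p = F \lor F = F
\lnot (q \lor p) = \lnot F = T
r \to \lnot (q \lor p) = i \to T = T
In Weak Kleene logic: q \lor p = F \lor F = F
\lnot (q \lor p) = \lnot F = T
r \to \lnot (q \lor p) = i \to T = i  [any arg is the third value ⇒ result is the third value]
They differ because Łukasiewicz Ł3 and Weak Kleene logic treat i differently under the binary connectives.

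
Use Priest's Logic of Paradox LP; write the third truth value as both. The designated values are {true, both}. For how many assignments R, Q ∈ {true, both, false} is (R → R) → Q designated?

Of the 9 assignments, 7 give a value in {true, both}.

7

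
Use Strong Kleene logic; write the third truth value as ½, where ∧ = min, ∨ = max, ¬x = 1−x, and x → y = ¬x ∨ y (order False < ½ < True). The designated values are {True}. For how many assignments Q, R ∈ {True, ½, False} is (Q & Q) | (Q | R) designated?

5

Of the 9 assignments, 5 give a value in {True}.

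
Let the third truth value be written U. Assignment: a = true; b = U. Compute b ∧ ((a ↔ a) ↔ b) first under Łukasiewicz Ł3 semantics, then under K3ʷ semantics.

U; U

In Łukasiewicz Ł3: a ↔ a = true ↔ true = true
(a ↔ a) ↔ b = true ↔ U = U
b ∧ ((a ↔ a) ↔ b) = U ∧ U = U
In K3ʷ: a ↔ a = true ↔ true = true
(a ↔ a) ↔ b = true ↔ U = U
b ∧ ((a ↔ a) ↔ b) = U ∧ U = U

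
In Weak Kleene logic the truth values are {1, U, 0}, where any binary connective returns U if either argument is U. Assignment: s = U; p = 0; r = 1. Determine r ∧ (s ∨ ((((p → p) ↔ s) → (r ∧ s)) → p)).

p → p = 0 → 0 = 1
(p → p) ↔ s = 1 ↔ U = U
r ∧ s = 1 ∧ U = U
((p → p) ↔ s) → (r ∧ s) = U → U = U  [any arg is the third value ⇒ result is the third value]
(((p → p) ↔ s) → (r ∧ s)) → p = U → 0 = U
s ∨ ((((p → p) ↔ s) → (r ∧ s)) → p) = U ∨ U = U
r ∧ (s ∨ ((((p → p) ↔ s) → (r ∧ s)) → p)) = 1 ∧ U = U

U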